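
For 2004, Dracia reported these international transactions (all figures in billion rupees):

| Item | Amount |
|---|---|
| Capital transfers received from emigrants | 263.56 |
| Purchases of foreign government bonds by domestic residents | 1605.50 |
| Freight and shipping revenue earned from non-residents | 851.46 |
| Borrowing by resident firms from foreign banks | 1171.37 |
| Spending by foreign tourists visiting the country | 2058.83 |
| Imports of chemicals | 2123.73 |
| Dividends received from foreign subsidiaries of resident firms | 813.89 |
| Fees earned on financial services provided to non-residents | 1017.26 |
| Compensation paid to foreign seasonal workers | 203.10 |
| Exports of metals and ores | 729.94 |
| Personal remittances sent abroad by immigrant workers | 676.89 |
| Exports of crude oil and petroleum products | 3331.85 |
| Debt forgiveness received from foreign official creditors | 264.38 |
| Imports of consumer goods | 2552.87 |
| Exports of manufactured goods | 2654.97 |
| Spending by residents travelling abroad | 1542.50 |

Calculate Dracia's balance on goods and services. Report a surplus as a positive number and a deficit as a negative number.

4425.21

Goods: 3331.85 - 2552.87 - 2123.73 + 729.94 + 2654.97 = 2040.16
Services: 851.46 + 1017.26 + 2058.83 - 1542.50 = 2385.05
Trade balance = 2040.16 + 2385.05 = 4425.21
(Excluded from the trade balance — capital account: capital transfers received from emigrants 263.56, debt forgiveness received from foreign official creditors 264.38; financial account: purchases of foreign government bonds by domestic residents 1605.50, borrowing by resident firms from foreign banks 1171.37; primary income: dividends received from foreign subsidiaries of resident firms 813.89, compensation paid to foreign seasonal workers 203.10; secondary income: personal remittances sent abroad by immigrant workers 676.89.)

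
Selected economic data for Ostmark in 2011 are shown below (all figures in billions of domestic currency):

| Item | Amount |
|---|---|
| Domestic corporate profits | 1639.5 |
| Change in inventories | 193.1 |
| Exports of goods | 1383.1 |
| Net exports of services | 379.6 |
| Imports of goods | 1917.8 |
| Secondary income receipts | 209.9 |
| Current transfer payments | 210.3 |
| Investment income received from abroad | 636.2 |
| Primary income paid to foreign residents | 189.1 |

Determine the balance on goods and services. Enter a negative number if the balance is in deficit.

Goods balance = 1383.1 - 1917.8 = -534.7
Services balance = 379.6
Trade balance (goods + services) = -534.7 + 379.6 = -155.1

-155.1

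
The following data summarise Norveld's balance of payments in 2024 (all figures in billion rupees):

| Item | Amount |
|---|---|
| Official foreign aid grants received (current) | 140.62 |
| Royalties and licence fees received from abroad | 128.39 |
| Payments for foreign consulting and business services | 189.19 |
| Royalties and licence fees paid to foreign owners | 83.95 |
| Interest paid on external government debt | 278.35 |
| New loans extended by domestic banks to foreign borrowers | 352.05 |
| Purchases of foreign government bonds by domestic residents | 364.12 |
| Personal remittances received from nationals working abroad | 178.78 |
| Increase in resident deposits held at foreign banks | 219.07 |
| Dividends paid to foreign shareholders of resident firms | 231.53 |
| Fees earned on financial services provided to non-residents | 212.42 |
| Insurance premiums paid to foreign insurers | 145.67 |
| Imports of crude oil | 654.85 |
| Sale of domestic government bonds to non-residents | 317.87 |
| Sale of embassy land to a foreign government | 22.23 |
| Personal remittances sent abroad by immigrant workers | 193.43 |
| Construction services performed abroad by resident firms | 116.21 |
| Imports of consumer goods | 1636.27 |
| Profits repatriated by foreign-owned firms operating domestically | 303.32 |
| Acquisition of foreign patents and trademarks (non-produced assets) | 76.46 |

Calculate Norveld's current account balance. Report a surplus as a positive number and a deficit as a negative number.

-2940.14

Goods: -654.85 - 1636.27 = -2291.12
Services: -189.19 - 145.67 + 128.39 - 83.95 + 116.21 + 212.42 = 38.21
Primary income: -303.32 - 278.35 - 231.53 = -813.20
Secondary income: 140.62 - 193.43 + 178.78 = 125.97
Current account = (-2291.12) + 38.21 + (-813.20) + 125.97 = -2940.14
(Excluded from the current account — financial account: new loans extended by domestic banks to foreign borrowers 352.05, purchases of foreign government bonds by domestic residents 364.12, increase in resident deposits held at foreign banks 219.07, sale of domestic government bonds to non-residents 317.87; capital account: sale of embassy land to a foreign government 22.23, acquisition of foreign patents and trademarks (non-produced assets) 76.46.)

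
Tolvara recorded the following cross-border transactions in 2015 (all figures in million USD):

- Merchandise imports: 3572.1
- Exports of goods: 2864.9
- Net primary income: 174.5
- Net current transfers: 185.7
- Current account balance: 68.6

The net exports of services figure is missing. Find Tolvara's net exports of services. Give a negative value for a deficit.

Current account = goods balance + services balance + net primary income + net secondary income
Sum of the known components = -347.0
Net exports of services = CA - (known components) = 68.6 - (-347.0) = 415.6

415.6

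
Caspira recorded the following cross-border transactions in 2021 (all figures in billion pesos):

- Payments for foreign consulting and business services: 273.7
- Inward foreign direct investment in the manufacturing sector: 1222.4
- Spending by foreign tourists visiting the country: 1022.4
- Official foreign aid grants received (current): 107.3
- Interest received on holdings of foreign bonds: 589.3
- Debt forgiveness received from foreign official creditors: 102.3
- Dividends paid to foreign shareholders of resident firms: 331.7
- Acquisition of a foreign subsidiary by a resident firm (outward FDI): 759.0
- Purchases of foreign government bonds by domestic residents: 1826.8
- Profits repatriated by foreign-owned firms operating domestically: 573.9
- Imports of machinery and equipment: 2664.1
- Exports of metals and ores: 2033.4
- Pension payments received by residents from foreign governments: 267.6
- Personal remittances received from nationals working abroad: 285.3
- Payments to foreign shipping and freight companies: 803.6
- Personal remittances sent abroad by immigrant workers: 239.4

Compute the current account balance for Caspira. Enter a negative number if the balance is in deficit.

-581.1

Goods: 2033.4 - 2664.1 = -630.7
Services: -803.6 - 273.7 + 1022.4 = -54.9
Primary income: -331.7 - 573.9 + 589.3 = -316.3
Secondary income: 267.6 + 285.3 - 239.4 + 107.3 = 420.8
Current account = (-630.7) + (-54.9) + (-316.3) + 420.8 = -581.1
(Excluded from the current account — financial account: inward foreign direct investment in the manufacturing sector 1222.4, acquisition of a foreign subsidiary by a resident firm (outward FDI) 759.0, purchases of foreign government bonds by domestic residents 1826.8; capital account: debt forgiveness received from foreign official creditors 102.3.)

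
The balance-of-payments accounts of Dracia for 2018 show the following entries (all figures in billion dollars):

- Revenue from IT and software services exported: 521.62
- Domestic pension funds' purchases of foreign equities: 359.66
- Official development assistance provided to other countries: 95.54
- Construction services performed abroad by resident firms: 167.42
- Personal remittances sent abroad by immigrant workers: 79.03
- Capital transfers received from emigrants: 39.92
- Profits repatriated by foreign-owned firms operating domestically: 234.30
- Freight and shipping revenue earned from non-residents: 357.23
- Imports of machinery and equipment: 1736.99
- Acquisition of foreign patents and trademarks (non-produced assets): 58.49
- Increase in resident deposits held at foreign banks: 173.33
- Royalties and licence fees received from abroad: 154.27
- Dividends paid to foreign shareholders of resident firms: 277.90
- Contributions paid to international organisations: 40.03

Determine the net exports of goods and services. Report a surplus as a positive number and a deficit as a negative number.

Goods: -1736.99
Services: 521.62 + 154.27 + 357.23 + 167.42 = 1200.54
Trade balance = -1736.99 + 1200.54 = -536.45
(Excluded from the trade balance — financial account: domestic pension funds' purchases of foreign equities 359.66, increase in resident deposits held at foreign banks 173.33; secondary income: official development assistance provided to other countries 95.54, personal remittances sent abroad by immigrant workers 79.03, contributions paid to international organisations 40.03; capital account: capital transfers received from emigrants 39.92, acquisition of foreign patents and trademarks (non-produced assets) 58.49; primary income: profits repatriated by foreign-owned firms operating domestically 234.30, dividends paid to foreign shareholders of resident firms 277.90.)

-536.45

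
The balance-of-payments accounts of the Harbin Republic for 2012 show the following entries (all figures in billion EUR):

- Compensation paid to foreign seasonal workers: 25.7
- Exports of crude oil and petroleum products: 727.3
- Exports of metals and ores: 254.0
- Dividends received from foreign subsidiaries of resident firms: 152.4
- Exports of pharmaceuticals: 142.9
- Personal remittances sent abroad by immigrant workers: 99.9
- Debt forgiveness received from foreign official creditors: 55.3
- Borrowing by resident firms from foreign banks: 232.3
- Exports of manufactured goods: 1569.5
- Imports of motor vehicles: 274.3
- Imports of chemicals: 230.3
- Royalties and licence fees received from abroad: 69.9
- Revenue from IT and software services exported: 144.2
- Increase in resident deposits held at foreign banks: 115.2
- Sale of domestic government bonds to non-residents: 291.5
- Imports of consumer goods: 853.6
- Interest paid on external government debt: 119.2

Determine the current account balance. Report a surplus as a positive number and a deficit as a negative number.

Goods: -230.3 + 1569.5 - 274.3 - 853.6 + 142.9 + 727.3 + 254.0 = 1335.5
Services: 69.9 + 144.2 = 214.1
Primary income: 152.4 - 119.2 - 25.7 = 7.5
Secondary income: -99.9
Current account = 1335.5 + 214.1 + 7.5 + (-99.9) = 1457.2
(Excluded from the current account — capital account: debt forgiveness received from foreign official creditors 55.3; financial account: borrowing by resident firms from foreign banks 232.3, increase in resident deposits held at foreign banks 115.2, sale of domestic government bonds to non-residents 291.5.)

1457.2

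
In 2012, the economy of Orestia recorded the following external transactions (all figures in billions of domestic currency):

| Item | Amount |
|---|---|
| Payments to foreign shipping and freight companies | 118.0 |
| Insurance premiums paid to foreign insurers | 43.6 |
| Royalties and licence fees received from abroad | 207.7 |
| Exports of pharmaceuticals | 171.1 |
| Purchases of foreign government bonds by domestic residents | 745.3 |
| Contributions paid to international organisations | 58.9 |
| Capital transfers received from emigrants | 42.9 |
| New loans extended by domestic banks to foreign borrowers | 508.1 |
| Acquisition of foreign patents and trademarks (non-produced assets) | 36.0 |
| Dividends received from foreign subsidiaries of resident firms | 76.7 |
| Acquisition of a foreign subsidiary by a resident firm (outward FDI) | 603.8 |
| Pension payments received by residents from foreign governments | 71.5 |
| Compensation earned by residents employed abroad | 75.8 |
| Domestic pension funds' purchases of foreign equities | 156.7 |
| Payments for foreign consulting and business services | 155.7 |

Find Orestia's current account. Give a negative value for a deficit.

Goods: 171.1
Services: -155.7 + 207.7 - 118.0 - 43.6 = -109.6
Primary income: 76.7 + 75.8 = 152.5
Secondary income: -58.9 + 71.5 = 12.6
Current account = 171.1 + (-109.6) + 152.5 + 12.6 = 226.6
(Excluded from the current account — financial account: purchases of foreign government bonds by domestic residents 745.3, new loans extended by domestic banks to foreign borrowers 508.1, acquisition of a foreign subsidiary by a resident firm (outward FDI) 603.8, domestic pension funds' purchases of foreign equities 156.7; capital account: capital transfers received from emigrants 42.9, acquisition of foreign patents and trademarks (non-produced assets) 36.0.)

226.6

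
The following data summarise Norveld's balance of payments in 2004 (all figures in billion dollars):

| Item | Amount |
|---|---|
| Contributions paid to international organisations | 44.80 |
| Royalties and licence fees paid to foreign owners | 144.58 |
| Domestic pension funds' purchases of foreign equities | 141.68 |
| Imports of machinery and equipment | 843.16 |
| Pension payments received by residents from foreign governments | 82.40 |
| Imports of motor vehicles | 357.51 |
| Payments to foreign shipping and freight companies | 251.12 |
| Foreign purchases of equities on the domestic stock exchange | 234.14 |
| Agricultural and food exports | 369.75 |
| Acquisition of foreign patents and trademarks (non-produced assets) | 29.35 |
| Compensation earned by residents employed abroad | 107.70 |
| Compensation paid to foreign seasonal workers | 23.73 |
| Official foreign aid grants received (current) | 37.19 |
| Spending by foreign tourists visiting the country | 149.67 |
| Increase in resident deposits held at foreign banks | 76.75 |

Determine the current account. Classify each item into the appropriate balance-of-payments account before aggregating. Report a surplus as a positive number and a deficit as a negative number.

Goods: -843.16 + 369.75 - 357.51 = -830.92
Services: -251.12 - 144.58 + 149.67 = -246.03
Primary income: 107.70 - 23.73 = 83.97
Secondary income: -44.80 + 37.19 + 82.40 = 74.79
Current account = (-830.92) + (-246.03) + 83.97 + 74.79 = -918.19
(Excluded from the current account — financial account: domestic pension funds' purchases of foreign equities 141.68, foreign purchases of equities on the domestic stock exchange 234.14, increase in resident deposits held at foreign banks 76.75; capital account: acquisition of foreign patents and trademarks (non-produced assets) 29.35.)

-918.19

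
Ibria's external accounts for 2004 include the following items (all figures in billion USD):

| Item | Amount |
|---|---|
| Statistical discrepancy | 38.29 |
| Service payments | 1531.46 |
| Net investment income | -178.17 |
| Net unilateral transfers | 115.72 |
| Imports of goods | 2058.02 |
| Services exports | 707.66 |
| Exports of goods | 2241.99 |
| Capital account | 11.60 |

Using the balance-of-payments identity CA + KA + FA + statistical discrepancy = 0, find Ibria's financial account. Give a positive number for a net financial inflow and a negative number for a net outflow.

Goods balance = 2241.99 - 2058.02 = 183.97
Services balance = 707.66 - 1531.46 = -823.80
Trade balance (goods + services) = 183.97 + (-823.80) = -639.83
Net primary income = -178.17
Net secondary income = 115.72
Current account = -639.83 + (-178.17) + 115.72 = -702.28
Financial account = -(-702.28 + 11.60 + 38.29) = 652.39

652.39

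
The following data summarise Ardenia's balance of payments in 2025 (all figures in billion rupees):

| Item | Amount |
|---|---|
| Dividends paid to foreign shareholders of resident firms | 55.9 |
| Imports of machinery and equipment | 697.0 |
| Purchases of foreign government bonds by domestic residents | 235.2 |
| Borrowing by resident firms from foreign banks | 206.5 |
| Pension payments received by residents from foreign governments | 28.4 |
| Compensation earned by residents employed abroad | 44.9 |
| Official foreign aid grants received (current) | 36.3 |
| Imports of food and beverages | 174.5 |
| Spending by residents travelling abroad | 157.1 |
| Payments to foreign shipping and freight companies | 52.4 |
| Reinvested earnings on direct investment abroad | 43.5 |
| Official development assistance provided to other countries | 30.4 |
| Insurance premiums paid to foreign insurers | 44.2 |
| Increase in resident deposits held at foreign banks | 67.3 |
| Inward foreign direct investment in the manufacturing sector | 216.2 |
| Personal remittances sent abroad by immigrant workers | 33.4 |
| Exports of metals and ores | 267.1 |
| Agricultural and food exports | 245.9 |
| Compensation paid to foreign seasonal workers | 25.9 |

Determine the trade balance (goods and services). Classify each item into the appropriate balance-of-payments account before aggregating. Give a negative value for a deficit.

-612.2

Goods: -174.5 + 245.9 + 267.1 - 697.0 = -358.5
Services: -157.1 - 52.4 - 44.2 = -253.7
Trade balance = -358.5 + (-253.7) = -612.2
(Excluded from the trade balance — primary income: dividends paid to foreign shareholders of resident firms 55.9, compensation earned by residents employed abroad 44.9, reinvested earnings on direct investment abroad 43.5, compensation paid to foreign seasonal workers 25.9; financial account: purchases of foreign government bonds by domestic residents 235.2, borrowing by resident firms from foreign banks 206.5, increase in resident deposits held at foreign banks 67.3, inward foreign direct investment in the manufacturing sector 216.2; secondary income: pension payments received by residents from foreign governments 28.4, official foreign aid grants received (current) 36.3, official development assistance provided to other countries 30.4, personal remittances sent abroad by immigrant workers 33.4.)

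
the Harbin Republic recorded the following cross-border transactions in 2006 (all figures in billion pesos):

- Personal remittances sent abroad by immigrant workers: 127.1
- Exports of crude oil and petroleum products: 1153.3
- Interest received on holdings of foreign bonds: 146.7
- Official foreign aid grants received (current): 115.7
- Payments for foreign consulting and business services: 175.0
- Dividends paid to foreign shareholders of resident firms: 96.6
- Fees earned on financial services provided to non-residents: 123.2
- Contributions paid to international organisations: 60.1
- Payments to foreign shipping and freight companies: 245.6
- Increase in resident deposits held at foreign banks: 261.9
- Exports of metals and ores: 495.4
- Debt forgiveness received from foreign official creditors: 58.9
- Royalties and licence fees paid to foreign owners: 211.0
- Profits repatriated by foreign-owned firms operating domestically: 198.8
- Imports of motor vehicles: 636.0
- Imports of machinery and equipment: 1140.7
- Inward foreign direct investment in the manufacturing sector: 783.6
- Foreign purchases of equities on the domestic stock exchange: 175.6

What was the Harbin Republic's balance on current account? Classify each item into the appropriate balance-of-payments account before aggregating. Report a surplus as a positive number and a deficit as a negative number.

-856.6

Goods: -1140.7 - 636.0 + 1153.3 + 495.4 = -128.0
Services: -211.0 - 245.6 - 175.0 + 123.2 = -508.4
Primary income: -96.6 - 198.8 + 146.7 = -148.7
Secondary income: -127.1 - 60.1 + 115.7 = -71.5
Current account = (-128.0) + (-508.4) + (-148.7) + (-71.5) = -856.6
(Excluded from the current account — financial account: increase in resident deposits held at foreign banks 261.9, inward foreign direct investment in the manufacturing sector 783.6, foreign purchases of equities on the domestic stock exchange 175.6; capital account: debt forgiveness received from foreign official creditors 58.9.)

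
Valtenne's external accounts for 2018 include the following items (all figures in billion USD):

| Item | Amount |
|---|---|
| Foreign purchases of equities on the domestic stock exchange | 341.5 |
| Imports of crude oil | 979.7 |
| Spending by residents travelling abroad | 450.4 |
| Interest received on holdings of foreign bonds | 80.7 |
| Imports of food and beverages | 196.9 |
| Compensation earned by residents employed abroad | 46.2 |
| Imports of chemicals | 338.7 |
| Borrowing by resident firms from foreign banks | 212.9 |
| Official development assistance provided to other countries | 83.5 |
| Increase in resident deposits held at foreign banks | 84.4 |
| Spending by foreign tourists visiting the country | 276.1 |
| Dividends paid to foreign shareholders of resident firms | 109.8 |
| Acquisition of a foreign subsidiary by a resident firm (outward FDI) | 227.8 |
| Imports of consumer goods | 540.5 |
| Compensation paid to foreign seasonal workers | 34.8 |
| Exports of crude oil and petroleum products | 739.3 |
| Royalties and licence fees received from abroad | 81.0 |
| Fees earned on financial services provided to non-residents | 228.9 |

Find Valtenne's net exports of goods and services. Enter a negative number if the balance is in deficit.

-1180.9

Goods: -540.5 + 739.3 - 196.9 - 979.7 - 338.7 = -1316.5
Services: 81.0 + 228.9 - 450.4 + 276.1 = 135.6
Trade balance = -1316.5 + 135.6 = -1180.9
(Excluded from the trade balance — financial account: foreign purchases of equities on the domestic stock exchange 341.5, borrowing by resident firms from foreign banks 212.9, increase in resident deposits held at foreign banks 84.4, acquisition of a foreign subsidiary by a resident firm (outward FDI) 227.8; primary income: interest received on holdings of foreign bonds 80.7, compensation earned by residents employed abroad 46.2, dividends paid to foreign shareholders of resident firms 109.8, compensation paid to foreign seasonal workers 34.8; secondary income: official development assistance provided to other countries 83.5.)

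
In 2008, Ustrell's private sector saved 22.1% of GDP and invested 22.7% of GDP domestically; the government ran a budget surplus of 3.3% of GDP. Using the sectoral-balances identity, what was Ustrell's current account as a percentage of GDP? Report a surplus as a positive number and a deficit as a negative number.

By the sectoral-balances identity, CA = (S_private - I) + (T - G).
Private balance = 22.1 - 22.7 = -0.6
Government balance (T - G) = 3.3
CA = -0.6 + 3.3 = 2.7

2.7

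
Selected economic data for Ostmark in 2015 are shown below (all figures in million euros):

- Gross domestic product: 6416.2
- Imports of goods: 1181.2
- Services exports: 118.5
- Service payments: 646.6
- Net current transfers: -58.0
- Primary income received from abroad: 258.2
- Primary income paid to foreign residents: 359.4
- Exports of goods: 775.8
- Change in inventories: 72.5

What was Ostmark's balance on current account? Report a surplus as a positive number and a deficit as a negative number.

Goods balance = 775.8 - 1181.2 = -405.4
Services balance = 118.5 - 646.6 = -528.1
Trade balance (goods + services) = -405.4 + (-528.1) = -933.5
Net primary income = 258.2 - 359.4 = -101.2
Net secondary income = -58.0
Current account = -933.5 + (-101.2) + (-58.0) = -1092.7

-1092.7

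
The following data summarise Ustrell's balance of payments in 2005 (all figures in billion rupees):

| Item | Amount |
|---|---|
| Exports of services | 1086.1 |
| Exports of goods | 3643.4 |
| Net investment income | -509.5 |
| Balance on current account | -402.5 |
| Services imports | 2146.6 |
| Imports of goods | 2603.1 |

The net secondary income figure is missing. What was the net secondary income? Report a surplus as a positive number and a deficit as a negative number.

127.2

Current account = goods balance + services balance + net primary income + net secondary income
Sum of the known components = -529.7
Net secondary income = CA - (known components) = -402.5 - (-529.7) = 127.2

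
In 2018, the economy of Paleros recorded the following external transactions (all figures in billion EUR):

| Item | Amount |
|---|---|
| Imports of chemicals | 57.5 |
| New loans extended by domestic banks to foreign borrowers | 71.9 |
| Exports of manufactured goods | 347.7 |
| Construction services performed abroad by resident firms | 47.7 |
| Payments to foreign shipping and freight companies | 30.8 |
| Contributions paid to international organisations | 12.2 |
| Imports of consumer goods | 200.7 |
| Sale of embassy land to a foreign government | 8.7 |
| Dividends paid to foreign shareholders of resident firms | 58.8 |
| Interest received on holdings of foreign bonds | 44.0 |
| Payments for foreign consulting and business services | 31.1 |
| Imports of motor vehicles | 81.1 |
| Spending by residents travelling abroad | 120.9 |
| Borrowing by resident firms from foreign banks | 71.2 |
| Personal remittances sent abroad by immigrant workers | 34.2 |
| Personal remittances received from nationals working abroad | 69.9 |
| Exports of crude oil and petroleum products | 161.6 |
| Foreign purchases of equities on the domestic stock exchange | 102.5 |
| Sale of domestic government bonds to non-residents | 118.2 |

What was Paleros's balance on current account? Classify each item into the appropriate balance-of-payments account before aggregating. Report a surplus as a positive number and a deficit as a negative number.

43.6

Goods: 347.7 - 81.1 + 161.6 - 200.7 - 57.5 = 170.0
Services: -30.8 - 31.1 + 47.7 - 120.9 = -135.1
Primary income: -58.8 + 44.0 = -14.8
Secondary income: -12.2 + 69.9 - 34.2 = 23.5
Current account = 170.0 + (-135.1) + (-14.8) + 23.5 = 43.6
(Excluded from the current account — financial account: new loans extended by domestic banks to foreign borrowers 71.9, borrowing by resident firms from foreign banks 71.2, foreign purchases of equities on the domestic stock exchange 102.5, sale of domestic government bonds to non-residents 118.2; capital account: sale of embassy land to a foreign government 8.7.)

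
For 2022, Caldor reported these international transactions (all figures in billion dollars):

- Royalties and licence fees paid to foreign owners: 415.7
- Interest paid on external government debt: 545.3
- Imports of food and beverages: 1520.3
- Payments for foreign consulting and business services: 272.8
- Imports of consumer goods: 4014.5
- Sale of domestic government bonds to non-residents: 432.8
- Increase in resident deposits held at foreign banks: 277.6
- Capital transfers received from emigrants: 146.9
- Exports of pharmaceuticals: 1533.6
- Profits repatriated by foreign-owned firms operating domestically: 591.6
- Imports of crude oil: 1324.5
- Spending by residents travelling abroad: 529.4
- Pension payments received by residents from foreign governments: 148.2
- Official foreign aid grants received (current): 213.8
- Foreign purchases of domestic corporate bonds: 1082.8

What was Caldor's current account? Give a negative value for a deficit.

-7318.5

Goods: -1324.5 - 1520.3 - 4014.5 + 1533.6 = -5325.7
Services: -272.8 - 415.7 - 529.4 = -1217.9
Primary income: -545.3 - 591.6 = -1136.9
Secondary income: 148.2 + 213.8 = 362.0
Current account = (-5325.7) + (-1217.9) + (-1136.9) + 362.0 = -7318.5
(Excluded from the current account — financial account: sale of domestic government bonds to non-residents 432.8, increase in resident deposits held at foreign banks 277.6, foreign purchases of domestic corporate bonds 1082.8; capital account: capital transfers received from emigrants 146.9.)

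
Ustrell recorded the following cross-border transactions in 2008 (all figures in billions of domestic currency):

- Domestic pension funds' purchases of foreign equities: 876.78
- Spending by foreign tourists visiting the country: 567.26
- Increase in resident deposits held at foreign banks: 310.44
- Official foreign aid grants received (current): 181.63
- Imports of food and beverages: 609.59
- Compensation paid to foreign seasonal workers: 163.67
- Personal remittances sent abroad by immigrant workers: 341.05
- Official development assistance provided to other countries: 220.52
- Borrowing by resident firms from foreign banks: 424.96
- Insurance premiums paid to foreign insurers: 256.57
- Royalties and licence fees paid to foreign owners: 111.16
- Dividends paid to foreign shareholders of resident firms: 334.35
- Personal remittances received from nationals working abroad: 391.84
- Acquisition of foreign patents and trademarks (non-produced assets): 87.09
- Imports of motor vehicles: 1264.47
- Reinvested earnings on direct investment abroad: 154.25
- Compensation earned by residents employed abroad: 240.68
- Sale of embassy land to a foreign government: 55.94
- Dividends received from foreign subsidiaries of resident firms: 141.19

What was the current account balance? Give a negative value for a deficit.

-1624.53

Goods: -609.59 - 1264.47 = -1874.06
Services: 567.26 - 256.57 - 111.16 = 199.53
Primary income: 141.19 + 240.68 + 154.25 - 334.35 - 163.67 = 38.10
Secondary income: -341.05 + 181.63 - 220.52 + 391.84 = 11.90
Current account = (-1874.06) + 199.53 + 38.10 + 11.90 = -1624.53
(Excluded from the current account — financial account: domestic pension funds' purchases of foreign equities 876.78, increase in resident deposits held at foreign banks 310.44, borrowing by resident firms from foreign banks 424.96; capital account: acquisition of foreign patents and trademarks (non-produced assets) 87.09, sale of embassy land to a foreign government 55.94.)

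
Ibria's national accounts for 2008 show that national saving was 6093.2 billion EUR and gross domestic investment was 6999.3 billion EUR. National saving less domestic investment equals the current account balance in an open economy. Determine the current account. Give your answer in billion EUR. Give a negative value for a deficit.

-906.1

S - I = CA (net lending to the rest of the world).
CA = S - I = 6093.2 - 6999.3 = -906.1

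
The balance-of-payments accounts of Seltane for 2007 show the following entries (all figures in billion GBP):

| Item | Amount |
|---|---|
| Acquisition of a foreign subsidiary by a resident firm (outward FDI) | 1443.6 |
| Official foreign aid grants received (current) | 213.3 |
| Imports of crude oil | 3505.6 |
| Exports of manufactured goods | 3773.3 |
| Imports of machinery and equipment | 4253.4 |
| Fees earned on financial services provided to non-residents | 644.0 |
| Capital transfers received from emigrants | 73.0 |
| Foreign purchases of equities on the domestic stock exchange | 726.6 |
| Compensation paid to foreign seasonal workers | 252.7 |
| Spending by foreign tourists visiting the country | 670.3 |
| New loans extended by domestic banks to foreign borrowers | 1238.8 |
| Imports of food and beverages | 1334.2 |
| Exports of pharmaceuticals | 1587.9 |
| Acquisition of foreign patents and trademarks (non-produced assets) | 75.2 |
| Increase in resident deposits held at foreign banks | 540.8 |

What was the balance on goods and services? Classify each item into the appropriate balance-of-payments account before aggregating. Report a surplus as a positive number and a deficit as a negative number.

-2417.7

Goods: 1587.9 - 1334.2 - 4253.4 - 3505.6 + 3773.3 = -3732.0
Services: 644.0 + 670.3 = 1314.3
Trade balance = -3732.0 + 1314.3 = -2417.7
(Excluded from the trade balance — financial account: acquisition of a foreign subsidiary by a resident firm (outward FDI) 1443.6, foreign purchases of equities on the domestic stock exchange 726.6, new loans extended by domestic banks to foreign borrowers 1238.8, increase in resident deposits held at foreign banks 540.8; secondary income: official foreign aid grants received (current) 213.3; capital account: capital transfers received from emigrants 73.0, acquisition of foreign patents and trademarks (non-produced assets) 75.2; primary income: compensation paid to foreign seasonal workers 252.7.)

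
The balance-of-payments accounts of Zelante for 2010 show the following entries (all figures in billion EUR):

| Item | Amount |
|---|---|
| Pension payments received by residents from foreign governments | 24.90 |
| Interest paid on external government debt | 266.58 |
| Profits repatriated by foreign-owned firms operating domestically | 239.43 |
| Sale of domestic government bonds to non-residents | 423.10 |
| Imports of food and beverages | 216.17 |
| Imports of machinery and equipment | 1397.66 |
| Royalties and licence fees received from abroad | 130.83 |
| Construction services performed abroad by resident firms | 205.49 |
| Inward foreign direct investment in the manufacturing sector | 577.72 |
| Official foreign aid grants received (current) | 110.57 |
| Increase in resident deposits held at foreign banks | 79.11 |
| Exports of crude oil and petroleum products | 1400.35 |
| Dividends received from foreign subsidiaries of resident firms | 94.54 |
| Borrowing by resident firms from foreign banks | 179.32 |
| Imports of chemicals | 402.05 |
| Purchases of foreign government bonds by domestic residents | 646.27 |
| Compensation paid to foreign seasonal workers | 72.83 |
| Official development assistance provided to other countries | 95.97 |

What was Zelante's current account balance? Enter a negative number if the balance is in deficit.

Goods: -1397.66 - 216.17 + 1400.35 - 402.05 = -615.53
Services: 205.49 + 130.83 = 336.32
Primary income: -239.43 + 94.54 - 72.83 - 266.58 = -484.30
Secondary income: -95.97 + 110.57 + 24.90 = 39.50
Current account = (-615.53) + 336.32 + (-484.30) + 39.50 = -724.01
(Excluded from the current account — financial account: sale of domestic government bonds to non-residents 423.10, inward foreign direct investment in the manufacturing sector 577.72, increase in resident deposits held at foreign banks 79.11, borrowing by resident firms from foreign banks 179.32, purchases of foreign government bonds by domestic residents 646.27.)

-724.01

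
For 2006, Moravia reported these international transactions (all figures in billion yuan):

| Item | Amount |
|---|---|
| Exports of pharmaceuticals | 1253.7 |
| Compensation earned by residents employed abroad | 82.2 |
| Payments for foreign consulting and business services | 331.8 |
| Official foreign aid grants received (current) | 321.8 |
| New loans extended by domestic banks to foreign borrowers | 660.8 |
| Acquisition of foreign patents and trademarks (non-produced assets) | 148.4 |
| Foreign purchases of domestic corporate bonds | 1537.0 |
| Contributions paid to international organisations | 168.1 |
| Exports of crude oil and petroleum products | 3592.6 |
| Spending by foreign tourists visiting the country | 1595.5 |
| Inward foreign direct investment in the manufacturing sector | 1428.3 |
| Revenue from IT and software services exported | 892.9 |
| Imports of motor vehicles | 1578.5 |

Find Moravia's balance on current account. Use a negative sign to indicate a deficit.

5660.3

Goods: 3592.6 - 1578.5 + 1253.7 = 3267.8
Services: -331.8 + 1595.5 + 892.9 = 2156.6
Primary income: 82.2
Secondary income: 321.8 - 168.1 = 153.7
Current account = 3267.8 + 2156.6 + 82.2 + 153.7 = 5660.3
(Excluded from the current account — financial account: new loans extended by domestic banks to foreign borrowers 660.8, foreign purchases of domestic corporate bonds 1537.0, inward foreign direct investment in the manufacturing sector 1428.3; capital account: acquisition of foreign patents and trademarks (non-produced assets) 148.4.)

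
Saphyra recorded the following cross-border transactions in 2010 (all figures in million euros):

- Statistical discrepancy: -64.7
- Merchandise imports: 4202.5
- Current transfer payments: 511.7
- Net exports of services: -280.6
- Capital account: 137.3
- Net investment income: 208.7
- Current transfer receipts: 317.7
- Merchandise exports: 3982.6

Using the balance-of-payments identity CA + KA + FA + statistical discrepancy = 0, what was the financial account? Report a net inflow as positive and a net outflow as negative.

Goods balance = 3982.6 - 4202.5 = -219.9
Services balance = -280.6
Trade balance (goods + services) = -219.9 + (-280.6) = -500.5
Net primary income = 208.7
Net secondary income = 317.7 - 511.7 = -194.0
Current account = -500.5 + 208.7 + (-194.0) = -485.8
Financial account = -(-485.8 + 137.3 + (-64.7)) = 413.2

413.2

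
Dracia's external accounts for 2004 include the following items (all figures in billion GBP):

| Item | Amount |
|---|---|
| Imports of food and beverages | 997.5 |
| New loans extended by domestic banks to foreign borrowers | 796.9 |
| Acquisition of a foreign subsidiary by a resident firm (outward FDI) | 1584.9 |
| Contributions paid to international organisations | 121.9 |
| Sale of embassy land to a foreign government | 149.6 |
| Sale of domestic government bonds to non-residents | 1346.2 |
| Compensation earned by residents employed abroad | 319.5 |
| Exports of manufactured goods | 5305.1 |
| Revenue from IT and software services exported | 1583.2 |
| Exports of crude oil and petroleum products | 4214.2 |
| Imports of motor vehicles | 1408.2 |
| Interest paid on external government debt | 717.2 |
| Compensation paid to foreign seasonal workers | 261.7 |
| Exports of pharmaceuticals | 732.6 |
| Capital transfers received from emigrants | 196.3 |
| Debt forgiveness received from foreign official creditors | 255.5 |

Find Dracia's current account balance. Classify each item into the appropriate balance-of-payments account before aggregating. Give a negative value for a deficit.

8648.1

Goods: -997.5 + 5305.1 - 1408.2 + 732.6 + 4214.2 = 7846.2
Services: 1583.2
Primary income: 319.5 - 717.2 - 261.7 = -659.4
Secondary income: -121.9
Current account = 7846.2 + 1583.2 + (-659.4) + (-121.9) = 8648.1
(Excluded from the current account — financial account: new loans extended by domestic banks to foreign borrowers 796.9, acquisition of a foreign subsidiary by a resident firm (outward FDI) 1584.9, sale of domestic government bonds to non-residents 1346.2; capital account: sale of embassy land to a foreign government 149.6, capital transfers received from emigrants 196.3, debt forgiveness received from foreign official creditors 255.5.)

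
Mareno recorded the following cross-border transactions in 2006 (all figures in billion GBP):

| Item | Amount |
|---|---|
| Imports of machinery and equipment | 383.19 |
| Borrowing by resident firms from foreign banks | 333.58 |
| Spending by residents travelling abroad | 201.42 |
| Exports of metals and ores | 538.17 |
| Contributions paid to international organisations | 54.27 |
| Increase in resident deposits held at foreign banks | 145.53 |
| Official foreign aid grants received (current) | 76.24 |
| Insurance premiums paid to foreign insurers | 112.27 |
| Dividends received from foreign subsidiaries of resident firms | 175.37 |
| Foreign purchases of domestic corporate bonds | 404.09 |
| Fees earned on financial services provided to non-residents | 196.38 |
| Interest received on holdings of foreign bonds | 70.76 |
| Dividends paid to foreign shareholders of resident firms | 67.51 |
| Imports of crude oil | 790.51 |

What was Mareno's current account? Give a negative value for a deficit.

Goods: 538.17 - 383.19 - 790.51 = -635.53
Services: -201.42 - 112.27 + 196.38 = -117.31
Primary income: 70.76 - 67.51 + 175.37 = 178.62
Secondary income: -54.27 + 76.24 = 21.97
Current account = (-635.53) + (-117.31) + 178.62 + 21.97 = -552.25
(Excluded from the current account — financial account: borrowing by resident firms from foreign banks 333.58, increase in resident deposits held at foreign banks 145.53, foreign purchases of domestic corporate bonds 404.09.)

-552.25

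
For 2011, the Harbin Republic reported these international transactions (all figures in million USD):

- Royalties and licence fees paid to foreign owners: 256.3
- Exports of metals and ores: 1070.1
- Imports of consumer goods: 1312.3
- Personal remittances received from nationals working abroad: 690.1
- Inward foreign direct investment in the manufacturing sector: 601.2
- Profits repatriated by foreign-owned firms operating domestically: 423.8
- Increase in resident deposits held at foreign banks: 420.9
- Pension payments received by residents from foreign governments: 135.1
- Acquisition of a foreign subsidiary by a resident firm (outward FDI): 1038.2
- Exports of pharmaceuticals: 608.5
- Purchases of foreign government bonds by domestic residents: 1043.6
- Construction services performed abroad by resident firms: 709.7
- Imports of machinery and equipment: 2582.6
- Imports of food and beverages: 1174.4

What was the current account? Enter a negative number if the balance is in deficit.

-2535.9

Goods: -1312.3 - 2582.6 - 1174.4 + 608.5 + 1070.1 = -3390.7
Services: -256.3 + 709.7 = 453.4
Primary income: -423.8
Secondary income: 135.1 + 690.1 = 825.2
Current account = (-3390.7) + 453.4 + (-423.8) + 825.2 = -2535.9
(Excluded from the current account — financial account: inward foreign direct investment in the manufacturing sector 601.2, increase in resident deposits held at foreign banks 420.9, acquisition of a foreign subsidiary by a resident firm (outward FDI) 1038.2, purchases of foreign government bonds by domestic residents 1043.6.)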